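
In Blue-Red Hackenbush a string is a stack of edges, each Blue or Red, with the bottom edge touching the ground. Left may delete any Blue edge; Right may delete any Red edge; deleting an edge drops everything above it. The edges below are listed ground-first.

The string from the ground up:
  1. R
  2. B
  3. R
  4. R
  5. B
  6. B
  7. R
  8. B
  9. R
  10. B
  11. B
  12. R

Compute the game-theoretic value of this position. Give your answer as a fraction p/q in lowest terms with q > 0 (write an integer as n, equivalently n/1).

g_1 [R]  L=[none]  R=[0]  -> -1
g_2 [RB]  L=[-1]  R=[0]  -> -1/2
g_3 [RBR]  L=[-1]  R=[-1/2; 0]  -> -3/4
g_4 [RBRR]  L=[-1]  R=[-3/4; -1/2; 0]  -> -7/8
g_5 [RBRRB]  L=[-1; -7/8]  R=[-3/4; -1/2; 0]  -> -13/16
g_6 [RBRRBB]  L=[-1; -7/8; -13/16]  R=[-3/4; -1/2; 0]  -> -25/32
g_7 [RBRRBBR]  L=[-1; -7/8; -13/16]  R=[-25/32; -3/4; -1/2; 0]  -> -51/64
g_8 [RBRRBBRB]  L=[-1; -7/8; -13/16; -51/64]  R=[-25/32; -3/4; -1/2; 0]  -> -101/128
g_9 [RBRRBBRBR]  L=[-1; -7/8; -13/16; -51/64]  R=[-101/128; -25/32; -3/4; -1/2; 0]  -> -203/256
g_10 [RBRRBBRBRB]  L=[-1; -7/8; -13/16; -51/64; -203/256]  R=[-101/128; -25/32; -3/4; -1/2; 0]  -> -405/512
g_11 [RBRRBBRBRBB]  L=[-1; -7/8; -13/16; -51/64; -203/256; -405/512]  R=[-101/128; -25/32; -3/4; -1/2; 0]  -> -809/1024
g_12 [RBRRBBRBRBBR]  L=[-1; -7/8; -13/16; -51/64; -203/256; -405/512]  R=[-809/1024; -101/128; -25/32; -3/4; -1/2; 0]  -> -1619/2048

-1619/2048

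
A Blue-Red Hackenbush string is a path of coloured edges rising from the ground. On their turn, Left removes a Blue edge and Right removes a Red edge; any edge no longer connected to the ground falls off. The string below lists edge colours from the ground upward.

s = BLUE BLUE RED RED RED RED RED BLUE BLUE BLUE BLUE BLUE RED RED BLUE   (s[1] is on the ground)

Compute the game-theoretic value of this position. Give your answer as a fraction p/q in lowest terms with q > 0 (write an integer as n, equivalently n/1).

8691/8192

Recurse on prefixes of the 15-edge string BLUE BLUE RED RED RED RED RED BLUE BLUE BLUE BLUE BLUE RED RED BLUE:
B: Left { 0 }, Right { — } → simplest 1
BB: Left { 0,1 }, Right { — } → simplest 2
BBR: Left { 0,1 }, Right { 2 } → simplest 3/2
BBRR: Left { 0,1 }, Right { 3/2,2 } → simplest 5/4
BBRRR: Left { 0,1 }, Right { 5/4,3/2,2 } → simplest 9/8
BBRRRR: Left { 0,1 }, Right { 9/8,5/4,3/2,2 } → simplest 17/16
BBRRRRR: Left { 0,1 }, Right { 17/16,9/8,5/4,3/2,2 } → simplest 33/32
BBRRRRRB: Left { 0,1,33/32 }, Right { 17/16,9/8,5/4,3/2,2 } → simplest 67/64
BBRRRRRBB: Left { 0,1,33/32,67/64 }, Right { 17/16,9/8,5/4,3/2,2 } → simplest 135/128
BBRRRRRBBB: Left { 0,1,33/32,67/64,135/128 }, Right { 17/16,9/8,5/4,3/2,2 } → simplest 271/256
BBRRRRRBBBB: Left { 0,1,33/32,67/64,135/128,271/256 }, Right { 17/16,9/8,5/4,3/2,2 } → simplest 543/512
BBRRRRRBBBBB: Left { 0,1,33/32,67/64,135/128,271/256,543/512 }, Right { 17/16,9/8,5/4,3/2,2 } → simplest 1087/1024
BBRRRRRBBBBBR: Left { 0,1,33/32,67/64,135/128,271/256,543/512 }, Right { 1087/1024,17/16,9/8,5/4,3/2,2 } → simplest 2173/2048
BBRRRRRBBBBBRR: Left { 0,1,33/32,67/64,135/128,271/256,543/512 }, Right { 2173/2048,1087/1024,17/16,9/8,5/4,3/2,2 } → simplest 4345/4096
BBRRRRRBBBBBRRB: Left { 0,1,33/32,67/64,135/128,271/256,543/512,4345/4096 }, Right { 2173/2048,1087/1024,17/16,9/8,5/4,3/2,2 } → simplest 8691/8192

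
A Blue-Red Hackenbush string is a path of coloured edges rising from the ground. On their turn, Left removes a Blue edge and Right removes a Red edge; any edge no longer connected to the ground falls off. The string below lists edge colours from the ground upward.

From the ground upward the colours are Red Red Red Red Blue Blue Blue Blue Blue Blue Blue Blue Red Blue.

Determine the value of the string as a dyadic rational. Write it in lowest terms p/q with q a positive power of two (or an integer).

Recurse on prefixes of the 14-edge string Red Red Red Red Blue Blue Blue Blue Blue Blue Blue Blue Red Blue:
step 1: add Red to get R; options L={ ∅ } R={ 0 } = -1
step 2: add Red to get RR; options L={ ∅ } R={ -1,0 } = -2
step 3: add Red to get RRR; options L={ ∅ } R={ -2,-1,0 } = -3
step 4: add Red to get RRRR; options L={ ∅ } R={ -3,-2,-1,0 } = -4
step 5: add Blue to get RRRRB; options L={ -4 } R={ -3,-2,-1,0 } = -7/2
step 6: add Blue to get RRRRBB; options L={ -4,-7/2 } R={ -3,-2,-1,0 } = -13/4
step 7: add Blue to get RRRRBBB; options L={ -4,-7/2,-13/4 } R={ -3,-2,-1,0 } = -25/8
step 8: add Blue to get RRRRBBBB; options L={ -4,-7/2,-13/4,-25/8 } R={ -3,-2,-1,0 } = -49/16
step 9: add Blue to get RRRRBBBBB; options L={ -4,-7/2,-13/4,-25/8,-49/16 } R={ -3,-2,-1,0 } = -97/32
step 10: add Blue to get RRRRBBBBBB; options L={ -4,-7/2,-13/4,-25/8,-49/16,-97/32 } R={ -3,-2,-1,0 } = -193/64
step 11: add Blue to get RRRRBBBBBBB; options L={ -4,-7/2,-13/4,-25/8,-49/16,-97/32,-193/64 } R={ -3,-2,-1,0 } = -385/128
step 12: add Blue to get RRRRBBBBBBBB; options L={ -4,-7/2,-13/4,-25/8,-49/16,-97/32,-193/64,-385/128 } R={ -3,-2,-1,0 } = -769/256
step 13: add Red to get RRRRBBBBBBBBR; options L={ -4,-7/2,-13/4,-25/8,-49/16,-97/32,-193/64,-385/128 } R={ -769/256,-3,-2,-1,0 } = -1539/512
step 14: add Blue to get RRRRBBBBBBBBRB; options L={ -4,-7/2,-13/4,-25/8,-49/16,-97/32,-193/64,-385/128,-1539/512 } R={ -769/256,-3,-2,-1,0 } = -3077/1024

-3077/1024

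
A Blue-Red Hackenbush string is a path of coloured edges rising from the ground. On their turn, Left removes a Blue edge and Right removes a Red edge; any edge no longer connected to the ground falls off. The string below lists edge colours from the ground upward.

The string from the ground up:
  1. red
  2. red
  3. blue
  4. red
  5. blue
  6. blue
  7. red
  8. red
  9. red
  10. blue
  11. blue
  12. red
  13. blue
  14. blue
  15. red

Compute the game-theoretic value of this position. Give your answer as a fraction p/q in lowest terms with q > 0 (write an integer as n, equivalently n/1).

-13203/8192

Build g(s[:k]) for k = 1..15, string s = red red blue red blue blue red red red blue blue red blue blue red.
1 of 15 · r · max L −∞ · min R 0 so -1
2 of 15 · rr · max L −∞ · min R -1 so -2
3 of 15 · rrb · max L -2 · min R -1 so -3/2
4 of 15 · rrbr · max L -2 · min R -3/2 so -7/4
5 of 15 · rrbrb · max L -7/4 · min R -3/2 so -13/8
6 of 15 · rrbrbb · max L -13/8 · min R -3/2 so -25/16
7 of 15 · rrbrbbr · max L -13/8 · min R -25/16 so -51/32
8 of 15 · rrbrbbrr · max L -13/8 · min R -51/32 so -103/64
9 of 15 · rrbrbbrrr · max L -13/8 · min R -103/64 so -207/128
10 of 15 · rrbrbbrrrb · max L -207/128 · min R -103/64 so -413/256
11 of 15 · rrbrbbrrrbb · max L -413/256 · min R -103/64 so -825/512
12 of 15 · rrbrbbrrrbbr · max L -413/256 · min R -825/512 so -1651/1024
13 of 15 · rrbrbbrrrbbrb · max L -1651/1024 · min R -825/512 so -3301/2048
14 of 15 · rrbrbbrrrbbrbb · max L -3301/2048 · min R -825/512 so -6601/4096
15 of 15 · rrbrbbrrrbbrbbr · max L -3301/2048 · min R -6601/4096 so -13203/8192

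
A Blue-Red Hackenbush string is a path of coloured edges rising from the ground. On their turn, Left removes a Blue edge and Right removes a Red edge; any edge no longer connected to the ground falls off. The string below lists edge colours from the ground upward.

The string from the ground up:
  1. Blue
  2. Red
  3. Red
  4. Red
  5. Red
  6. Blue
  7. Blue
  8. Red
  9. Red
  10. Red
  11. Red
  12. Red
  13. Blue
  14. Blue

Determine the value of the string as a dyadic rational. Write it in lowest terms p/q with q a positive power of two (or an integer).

775/8192

1 of 14 · B · max L 0 · min R +∞ → 1
2 of 14 · BR · max L 0 · min R 1 → 1/2
3 of 14 · BRR · max L 0 · min R 1/2 → 1/4
4 of 14 · BRRR · max L 0 · min R 1/4 → 1/8
5 of 14 · BRRRR · max L 0 · min R 1/8 → 1/16
6 of 14 · BRRRRB · max L 1/16 · min R 1/8 → 3/32
7 of 14 · BRRRRBB · max L 3/32 · min R 1/8 → 7/64
8 of 14 · BRRRRBBR · max L 3/32 · min R 7/64 → 13/128
9 of 14 · BRRRRBBRR · max L 3/32 · min R 13/128 → 25/256
10 of 14 · BRRRRBBRRR · max L 3/32 · min R 25/256 → 49/512
11 of 14 · BRRRRBBRRRR · max L 3/32 · min R 49/512 → 97/1024
12 of 14 · BRRRRBBRRRRR · max L 3/32 · min R 97/1024 → 193/2048
13 of 14 · BRRRRBBRRRRRB · max L 193/2048 · min R 97/1024 → 387/4096
14 of 14 · BRRRRBBRRRRRBB · max L 387/4096 · min R 97/1024 → 775/8192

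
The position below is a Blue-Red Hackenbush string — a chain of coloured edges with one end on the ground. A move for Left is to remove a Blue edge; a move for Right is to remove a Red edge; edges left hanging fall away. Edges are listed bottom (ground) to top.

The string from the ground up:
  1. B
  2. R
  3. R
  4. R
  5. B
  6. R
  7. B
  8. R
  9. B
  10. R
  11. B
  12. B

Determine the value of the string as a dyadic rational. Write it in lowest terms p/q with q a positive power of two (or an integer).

1 of 12 · B · max L 0 · min R +∞ ⇒ 1
2 of 12 · BR · max L 0 · min R 1 ⇒ 1/2
3 of 12 · BRR · max L 0 · min R 1/2 ⇒ 1/4
4 of 12 · BRRR · max L 0 · min R 1/4 ⇒ 1/8
5 of 12 · BRRRB · max L 1/8 · min R 1/4 ⇒ 3/16
6 of 12 · BRRRBR · max L 1/8 · min R 3/16 ⇒ 5/32
7 of 12 · BRRRBRB · max L 5/32 · min R 3/16 ⇒ 11/64
8 of 12 · BRRRBRBR · max L 5/32 · min R 11/64 ⇒ 21/128
9 of 12 · BRRRBRBRB · max L 21/128 · min R 11/64 ⇒ 43/256
10 of 12 · BRRRBRBRBR · max L 21/128 · min R 43/256 ⇒ 85/512
11 of 12 · BRRRBRBRBRB · max L 85/512 · min R 43/256 ⇒ 171/1024
12 of 12 · BRRRBRBRBRBB · max L 171/1024 · min R 43/256 ⇒ 343/2048

343/2048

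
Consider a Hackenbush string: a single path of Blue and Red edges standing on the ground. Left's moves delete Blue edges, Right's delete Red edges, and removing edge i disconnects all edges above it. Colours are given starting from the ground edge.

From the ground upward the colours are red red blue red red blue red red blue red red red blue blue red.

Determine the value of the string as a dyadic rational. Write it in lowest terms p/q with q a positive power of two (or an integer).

value(r) = { none | 0 } => -1
value(rr) = { none | -1; 0 } => -2
value(rrb) = { -2 | -1; 0 } => -3/2
value(rrbr) = { -2 | -3/2; -1; 0 } => -7/4
value(rrbrr) = { -2 | -7/4; -3/2; -1; 0 } => -15/8
value(rrbrrb) = { -2; -15/8 | -7/4; -3/2; -1; 0 } => -29/16
value(rrbrrbr) = { -2; -15/8 | -29/16; -7/4; -3/2; -1; 0 } => -59/32
value(rrbrrbrr) = { -2; -15/8 | -59/32; -29/16; -7/4; -3/2; -1; 0 } => -119/64
value(rrbrrbrrb) = { -2; -15/8; -119/64 | -59/32; -29/16; -7/4; -3/2; -1; 0 } => -237/128
value(rrbrrbrrbr) = { -2; -15/8; -119/64 | -237/128; -59/32; -29/16; -7/4; -3/2; -1; 0 } => -475/256
value(rrbrrbrrbrr) = { -2; -15/8; -119/64 | -475/256; -237/128; -59/32; -29/16; -7/4; -3/2; -1; 0 } => -951/512
value(rrbrrbrrbrrr) = { -2; -15/8; -119/64 | -951/512; -475/256; -237/128; -59/32; -29/16; -7/4; -3/2; -1; 0 } => -1903/1024
value(rrbrrbrrbrrrb) = { -2; -15/8; -119/64; -1903/1024 | -951/512; -475/256; -237/128; -59/32; -29/16; -7/4; -3/2; -1; 0 } => -3805/2048
value(rrbrrbrrbrrrbb) = { -2; -15/8; -119/64; -1903/1024; -3805/2048 | -951/512; -475/256; -237/128; -59/32; -29/16; -7/4; -3/2; -1; 0 } => -7609/4096
value(rrbrrbrrbrrrbbr) = { -2; -15/8; -119/64; -1903/1024; -3805/2048 | -7609/4096; -951/512; -475/256; -237/128; -59/32; -29/16; -7/4; -3/2; -1; 0 } => -15219/8192

-15219/8192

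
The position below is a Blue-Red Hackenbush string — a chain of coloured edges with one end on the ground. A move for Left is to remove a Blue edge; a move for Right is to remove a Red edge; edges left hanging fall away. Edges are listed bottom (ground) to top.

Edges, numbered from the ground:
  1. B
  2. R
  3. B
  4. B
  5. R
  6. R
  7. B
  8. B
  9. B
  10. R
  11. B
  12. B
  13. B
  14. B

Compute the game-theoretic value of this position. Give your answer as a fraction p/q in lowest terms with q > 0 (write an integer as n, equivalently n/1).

Recurse on prefixes of the 14-edge string B R B B R R B B B R B B B B:
value_1 [B]  L=[0]  R=[—]  ⇒ 1
value_2 [BR]  L=[0]  R=[1]  ⇒ 1/2
value_3 [BRB]  L=[0 1/2]  R=[1]  ⇒ 3/4
value_4 [BRBB]  L=[0 1/2 3/4]  R=[1]  ⇒ 7/8
value_5 [BRBBR]  L=[0 1/2 3/4]  R=[7/8 1]  ⇒ 13/16
value_6 [BRBBRR]  L=[0 1/2 3/4]  R=[13/16 7/8 1]  ⇒ 25/32
value_7 [BRBBRRB]  L=[0 1/2 3/4 25/32]  R=[13/16 7/8 1]  ⇒ 51/64
value_8 [BRBBRRBB]  L=[0 1/2 3/4 25/32 51/64]  R=[13/16 7/8 1]  ⇒ 103/128
value_9 [BRBBRRBBB]  L=[0 1/2 3/4 25/32 51/64 103/128]  R=[13/16 7/8 1]  ⇒ 207/256
value_10 [BRBBRRBBBR]  L=[0 1/2 3/4 25/32 51/64 103/128]  R=[207/256 13/16 7/8 1]  ⇒ 413/512
value_11 [BRBBRRBBBRB]  L=[0 1/2 3/4 25/32 51/64 103/128 413/512]  R=[207/256 13/16 7/8 1]  ⇒ 827/1024
value_12 [BRBBRRBBBRBB]  L=[0 1/2 3/4 25/32 51/64 103/128 413/512 827/1024]  R=[207/256 13/16 7/8 1]  ⇒ 1655/2048
value_13 [BRBBRRBBBRBBB]  L=[0 1/2 3/4 25/32 51/64 103/128 413/512 827/1024 1655/2048]  R=[207/256 13/16 7/8 1]  ⇒ 3311/4096
value_14 [BRBBRRBBBRBBBB]  L=[0 1/2 3/4 25/32 51/64 103/128 413/512 827/1024 1655/2048 3311/4096]  R=[207/256 13/16 7/8 1]  ⇒ 6623/8192

6623/8192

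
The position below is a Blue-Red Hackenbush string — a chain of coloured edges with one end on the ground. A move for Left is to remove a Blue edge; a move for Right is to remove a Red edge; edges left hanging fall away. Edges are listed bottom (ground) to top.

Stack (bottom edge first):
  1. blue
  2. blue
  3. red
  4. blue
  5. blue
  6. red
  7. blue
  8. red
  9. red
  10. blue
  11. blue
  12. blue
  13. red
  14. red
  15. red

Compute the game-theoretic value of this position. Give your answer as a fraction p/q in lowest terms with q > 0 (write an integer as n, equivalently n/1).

edge 1 of 15 (blue): { 0 | (no moves) } — 1
edge 2 of 15 (blue): { 0, 1 | (no moves) } — 2
edge 3 of 15 (red): { 0, 1 | 2 } — 3/2
edge 4 of 15 (blue): { 0, 1, 3/2 | 2 } — 7/4
edge 5 of 15 (blue): { 0, 1, 3/2, 7/4 | 2 } — 15/8
edge 6 of 15 (red): { 0, 1, 3/2, 7/4 | 15/8, 2 } — 29/16
edge 7 of 15 (blue): { 0, 1, 3/2, 7/4, 29/16 | 15/8, 2 } — 59/32
edge 8 of 15 (red): { 0, 1, 3/2, 7/4, 29/16 | 59/32, 15/8, 2 } — 117/64
edge 9 of 15 (red): { 0, 1, 3/2, 7/4, 29/16 | 117/64, 59/32, 15/8, 2 } — 233/128
edge 10 of 15 (blue): { 0, 1, 3/2, 7/4, 29/16, 233/128 | 117/64, 59/32, 15/8, 2 } — 467/256
edge 11 of 15 (blue): { 0, 1, 3/2, 7/4, 29/16, 233/128, 467/256 | 117/64, 59/32, 15/8, 2 } — 935/512
edge 12 of 15 (blue): { 0, 1, 3/2, 7/4, 29/16, 233/128, 467/256, 935/512 | 117/64, 59/32, 15/8, 2 } — 1871/1024
edge 13 of 15 (red): { 0, 1, 3/2, 7/4, 29/16, 233/128, 467/256, 935/512 | 1871/1024, 117/64, 59/32, 15/8, 2 } — 3741/2048
edge 14 of 15 (red): { 0, 1, 3/2, 7/4, 29/16, 233/128, 467/256, 935/512 | 3741/2048, 1871/1024, 117/64, 59/32, 15/8, 2 } — 7481/4096
edge 15 of 15 (red): { 0, 1, 3/2, 7/4, 29/16, 233/128, 467/256, 935/512 | 7481/4096, 3741/2048, 1871/1024, 117/64, 59/32, 15/8, 2 } — 14961/8192

14961/8192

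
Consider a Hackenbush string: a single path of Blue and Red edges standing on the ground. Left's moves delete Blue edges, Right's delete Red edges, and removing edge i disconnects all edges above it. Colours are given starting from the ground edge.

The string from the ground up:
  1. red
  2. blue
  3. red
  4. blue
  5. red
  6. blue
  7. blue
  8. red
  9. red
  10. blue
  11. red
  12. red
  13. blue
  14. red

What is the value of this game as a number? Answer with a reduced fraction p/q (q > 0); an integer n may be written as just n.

Prefix values for red blue red blue red blue blue red red blue red red blue red via {L|R} + simplicity:
r: Left { none }, Right { 0 } = simplest -1
rb: Left { -1 }, Right { 0 } = simplest -1/2
rbr: Left { -1 }, Right { -1/2,0 } = simplest -3/4
rbrb: Left { -1,-3/4 }, Right { -1/2,0 } = simplest -5/8
rbrbr: Left { -1,-3/4 }, Right { -5/8,-1/2,0 } = simplest -11/16
rbrbrb: Left { -1,-3/4,-11/16 }, Right { -5/8,-1/2,0 } = simplest -21/32
rbrbrbb: Left { -1,-3/4,-11/16,-21/32 }, Right { -5/8,-1/2,0 } = simplest -41/64
rbrbrbbr: Left { -1,-3/4,-11/16,-21/32 }, Right { -41/64,-5/8,-1/2,0 } = simplest -83/128
rbrbrbbrr: Left { -1,-3/4,-11/16,-21/32 }, Right { -83/128,-41/64,-5/8,-1/2,0 } = simplest -167/256
rbrbrbbrrb: Left { -1,-3/4,-11/16,-21/32,-167/256 }, Right { -83/128,-41/64,-5/8,-1/2,0 } = simplest -333/512
rbrbrbbrrbr: Left { -1,-3/4,-11/16,-21/32,-167/256 }, Right { -333/512,-83/128,-41/64,-5/8,-1/2,0 } = simplest -667/1024
rbrbrbbrrbrr: Left { -1,-3/4,-11/16,-21/32,-167/256 }, Right { -667/1024,-333/512,-83/128,-41/64,-5/8,-1/2,0 } = simplest -1335/2048
rbrbrbbrrbrrb: Left { -1,-3/4,-11/16,-21/32,-167/256,-1335/2048 }, Right { -667/1024,-333/512,-83/128,-41/64,-5/8,-1/2,0 } = simplest -2669/4096
rbrbrbbrrbrrbr: Left { -1,-3/4,-11/16,-21/32,-167/256,-1335/2048 }, Right { -2669/4096,-667/1024,-333/512,-83/128,-41/64,-5/8,-1/2,0 } = simplest -5339/8192

-5339/8192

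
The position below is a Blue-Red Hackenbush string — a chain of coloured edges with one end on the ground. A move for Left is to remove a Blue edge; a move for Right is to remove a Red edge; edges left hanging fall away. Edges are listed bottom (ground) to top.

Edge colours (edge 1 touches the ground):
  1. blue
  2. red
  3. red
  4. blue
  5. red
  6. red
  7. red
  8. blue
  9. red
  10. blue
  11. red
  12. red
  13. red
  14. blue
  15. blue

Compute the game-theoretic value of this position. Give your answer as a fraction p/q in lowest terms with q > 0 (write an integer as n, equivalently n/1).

4423/16384

1 of 15 · b · max L 0 · min R +∞ — 1
2 of 15 · br · max L 0 · min R 1 — 1/2
3 of 15 · brr · max L 0 · min R 1/2 — 1/4
4 of 15 · brrb · max L 1/4 · min R 1/2 — 3/8
5 of 15 · brrbr · max L 1/4 · min R 3/8 — 5/16
6 of 15 · brrbrr · max L 1/4 · min R 5/16 — 9/32
7 of 15 · brrbrrr · max L 1/4 · min R 9/32 — 17/64
8 of 15 · brrbrrrb · max L 17/64 · min R 9/32 — 35/128
9 of 15 · brrbrrrbr · max L 17/64 · min R 35/128 — 69/256
10 of 15 · brrbrrrbrb · max L 69/256 · min R 35/128 — 139/512
11 of 15 · brrbrrrbrbr · max L 69/256 · min R 139/512 — 277/1024
12 of 15 · brrbrrrbrbrr · max L 69/256 · min R 277/1024 — 553/2048
13 of 15 · brrbrrrbrbrrr · max L 69/256 · min R 553/2048 — 1105/4096
14 of 15 · brrbrrrbrbrrrb · max L 1105/4096 · min R 553/2048 — 2211/8192
15 of 15 · brrbrrrbrbrrrbb · max L 2211/8192 · min R 553/2048 — 4423/16384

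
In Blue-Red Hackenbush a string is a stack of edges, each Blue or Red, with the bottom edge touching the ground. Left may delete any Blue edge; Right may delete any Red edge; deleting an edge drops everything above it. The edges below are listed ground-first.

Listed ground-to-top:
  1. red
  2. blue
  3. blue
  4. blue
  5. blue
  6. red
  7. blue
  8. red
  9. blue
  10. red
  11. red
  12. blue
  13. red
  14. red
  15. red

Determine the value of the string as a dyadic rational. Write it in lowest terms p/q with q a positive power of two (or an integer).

-1391/16384

step 1: add red to get r; options L={ · } R={ 0 } so -1
step 2: add blue to get rb; options L={ -1 } R={ 0 } so -1/2
step 3: add blue to get rbb; options L={ -1; -1/2 } R={ 0 } so -1/4
step 4: add blue to get rbbb; options L={ -1; -1/2; -1/4 } R={ 0 } so -1/8
step 5: add blue to get rbbbb; options L={ -1; -1/2; -1/4; -1/8 } R={ 0 } so -1/16
step 6: add red to get rbbbbr; options L={ -1; -1/2; -1/4; -1/8 } R={ -1/16; 0 } so -3/32
step 7: add blue to get rbbbbrb; options L={ -1; -1/2; -1/4; -1/8; -3/32 } R={ -1/16; 0 } so -5/64
step 8: add red to get rbbbbrbr; options L={ -1; -1/2; -1/4; -1/8; -3/32 } R={ -5/64; -1/16; 0 } so -11/128
step 9: add blue to get rbbbbrbrb; options L={ -1; -1/2; -1/4; -1/8; -3/32; -11/128 } R={ -5/64; -1/16; 0 } so -21/256
step 10: add red to get rbbbbrbrbr; options L={ -1; -1/2; -1/4; -1/8; -3/32; -11/128 } R={ -21/256; -5/64; -1/16; 0 } so -43/512
step 11: add red to get rbbbbrbrbrr; options L={ -1; -1/2; -1/4; -1/8; -3/32; -11/128 } R={ -43/512; -21/256; -5/64; -1/16; 0 } so -87/1024
step 12: add blue to get rbbbbrbrbrrb; options L={ -1; -1/2; -1/4; -1/8; -3/32; -11/128; -87/1024 } R={ -43/512; -21/256; -5/64; -1/16; 0 } so -173/2048
step 13: add red to get rbbbbrbrbrrbr; options L={ -1; -1/2; -1/4; -1/8; -3/32; -11/128; -87/1024 } R={ -173/2048; -43/512; -21/256; -5/64; -1/16; 0 } so -347/4096
step 14: add red to get rbbbbrbrbrrbrr; options L={ -1; -1/2; -1/4; -1/8; -3/32; -11/128; -87/1024 } R={ -347/4096; -173/2048; -43/512; -21/256; -5/64; -1/16; 0 } so -695/8192
step 15: add red to get rbbbbrbrbrrbrrr; options L={ -1; -1/2; -1/4; -1/8; -3/32; -11/128; -87/1024 } R={ -695/8192; -347/4096; -173/2048; -43/512; -21/256; -5/64; -1/16; 0 } so -1391/16384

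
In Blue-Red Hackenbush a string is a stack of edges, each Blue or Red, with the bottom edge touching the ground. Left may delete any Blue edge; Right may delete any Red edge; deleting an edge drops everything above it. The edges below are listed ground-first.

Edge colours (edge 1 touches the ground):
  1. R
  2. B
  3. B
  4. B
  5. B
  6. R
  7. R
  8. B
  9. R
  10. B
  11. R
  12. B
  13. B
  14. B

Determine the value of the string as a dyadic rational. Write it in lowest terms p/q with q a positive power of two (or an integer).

-849/8192

Prefix values for R B B B B R R B R B R B B B via {L|R} + simplicity:
value(R) = { none | 0 } gives -1
value(RB) = { -1 | 0 } gives -1/2
value(RBB) = { -1 -1/2 | 0 } gives -1/4
value(RBBB) = { -1 -1/2 -1/4 | 0 } gives -1/8
value(RBBBB) = { -1 -1/2 -1/4 -1/8 | 0 } gives -1/16
value(RBBBBR) = { -1 -1/2 -1/4 -1/8 | -1/16 0 } gives -3/32
value(RBBBBRR) = { -1 -1/2 -1/4 -1/8 | -3/32 -1/16 0 } gives -7/64
value(RBBBBRRB) = { -1 -1/2 -1/4 -1/8 -7/64 | -3/32 -1/16 0 } gives -13/128
value(RBBBBRRBR) = { -1 -1/2 -1/4 -1/8 -7/64 | -13/128 -3/32 -1/16 0 } gives -27/256
value(RBBBBRRBRB) = { -1 -1/2 -1/4 -1/8 -7/64 -27/256 | -13/128 -3/32 -1/16 0 } gives -53/512
value(RBBBBRRBRBR) = { -1 -1/2 -1/4 -1/8 -7/64 -27/256 | -53/512 -13/128 -3/32 -1/16 0 } gives -107/1024
value(RBBBBRRBRBRB) = { -1 -1/2 -1/4 -1/8 -7/64 -27/256 -107/1024 | -53/512 -13/128 -3/32 -1/16 0 } gives -213/2048
value(RBBBBRRBRBRBB) = { -1 -1/2 -1/4 -1/8 -7/64 -27/256 -107/1024 -213/2048 | -53/512 -13/128 -3/32 -1/16 0 } gives -425/4096
value(RBBBBRRBRBRBBB) = { -1 -1/2 -1/4 -1/8 -7/64 -27/256 -107/1024 -213/2048 -425/4096 | -53/512 -13/128 -3/32 -1/16 0 } gives -849/8192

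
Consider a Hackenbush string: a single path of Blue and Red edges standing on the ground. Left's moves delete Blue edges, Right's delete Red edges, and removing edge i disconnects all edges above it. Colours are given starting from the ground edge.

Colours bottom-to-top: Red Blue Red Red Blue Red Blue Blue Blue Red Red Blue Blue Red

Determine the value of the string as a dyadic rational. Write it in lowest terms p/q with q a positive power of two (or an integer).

-6707/8192

step 1: add Red to get R; options L={ ∅ } R={ 0 } => -1
step 2: add Blue to get RB; options L={ -1 } R={ 0 } => -1/2
step 3: add Red to get RBR; options L={ -1 } R={ -1/2,0 } => -3/4
step 4: add Red to get RBRR; options L={ -1 } R={ -3/4,-1/2,0 } => -7/8
step 5: add Blue to get RBRRB; options L={ -1,-7/8 } R={ -3/4,-1/2,0 } => -13/16
step 6: add Red to get RBRRBR; options L={ -1,-7/8 } R={ -13/16,-3/4,-1/2,0 } => -27/32
step 7: add Blue to get RBRRBRB; options L={ -1,-7/8,-27/32 } R={ -13/16,-3/4,-1/2,0 } => -53/64
step 8: add Blue to get RBRRBRBB; options L={ -1,-7/8,-27/32,-53/64 } R={ -13/16,-3/4,-1/2,0 } => -105/128
step 9: add Blue to get RBRRBRBBB; options L={ -1,-7/8,-27/32,-53/64,-105/128 } R={ -13/16,-3/4,-1/2,0 } => -209/256
step 10: add Red to get RBRRBRBBBR; options L={ -1,-7/8,-27/32,-53/64,-105/128 } R={ -209/256,-13/16,-3/4,-1/2,0 } => -419/512
step 11: add Red to get RBRRBRBBBRR; options L={ -1,-7/8,-27/32,-53/64,-105/128 } R={ -419/512,-209/256,-13/16,-3/4,-1/2,0 } => -839/1024
step 12: add Blue to get RBRRBRBBBRRB; options L={ -1,-7/8,-27/32,-53/64,-105/128,-839/1024 } R={ -419/512,-209/256,-13/16,-3/4,-1/2,0 } => -1677/2048
step 13: add Blue to get RBRRBRBBBRRBB; options L={ -1,-7/8,-27/32,-53/64,-105/128,-839/1024,-1677/2048 } R={ -419/512,-209/256,-13/16,-3/4,-1/2,0 } => -3353/4096
step 14: add Red to get RBRRBRBBBRRBBR; options L={ -1,-7/8,-27/32,-53/64,-105/128,-839/1024,-1677/2048 } R={ -3353/4096,-419/512,-209/256,-13/16,-3/4,-1/2,0 } => -6707/8192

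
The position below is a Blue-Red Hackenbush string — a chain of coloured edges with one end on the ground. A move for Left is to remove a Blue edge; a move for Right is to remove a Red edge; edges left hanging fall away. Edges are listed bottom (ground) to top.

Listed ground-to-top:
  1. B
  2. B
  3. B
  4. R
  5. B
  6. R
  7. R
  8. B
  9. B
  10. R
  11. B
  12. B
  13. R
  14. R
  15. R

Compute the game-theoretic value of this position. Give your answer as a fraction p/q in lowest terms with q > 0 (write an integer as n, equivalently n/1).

step 1: add B to get B; options L={ 0 } R={  } => 1
step 2: add B to get BB; options L={ 0,1 } R={  } => 2
step 3: add B to get BBB; options L={ 0,1,2 } R={  } => 3
step 4: add R to get BBBR; options L={ 0,1,2 } R={ 3 } => 5/2
step 5: add B to get BBBRB; options L={ 0,1,2,5/2 } R={ 3 } => 11/4
step 6: add R to get BBBRBR; options L={ 0,1,2,5/2 } R={ 11/4,3 } => 21/8
step 7: add R to get BBBRBRR; options L={ 0,1,2,5/2 } R={ 21/8,11/4,3 } => 41/16
step 8: add B to get BBBRBRRB; options L={ 0,1,2,5/2,41/16 } R={ 21/8,11/4,3 } => 83/32
step 9: add B to get BBBRBRRBB; options L={ 0,1,2,5/2,41/16,83/32 } R={ 21/8,11/4,3 } => 167/64
step 10: add R to get BBBRBRRBBR; options L={ 0,1,2,5/2,41/16,83/32 } R={ 167/64,21/8,11/4,3 } => 333/128
step 11: add B to get BBBRBRRBBRB; options L={ 0,1,2,5/2,41/16,83/32,333/128 } R={ 167/64,21/8,11/4,3 } => 667/256
step 12: add B to get BBBRBRRBBRBB; options L={ 0,1,2,5/2,41/16,83/32,333/128,667/256 } R={ 167/64,21/8,11/4,3 } => 1335/512
step 13: add R to get BBBRBRRBBRBBR; options L={ 0,1,2,5/2,41/16,83/32,333/128,667/256 } R={ 1335/512,167/64,21/8,11/4,3 } => 2669/1024
step 14: add R to get BBBRBRRBBRBBRR; options L={ 0,1,2,5/2,41/16,83/32,333/128,667/256 } R={ 2669/1024,1335/512,167/64,21/8,11/4,3 } => 5337/2048
step 15: add R to get BBBRBRRBBRBBRRR; options L={ 0,1,2,5/2,41/16,83/32,333/128,667/256 } R={ 5337/2048,2669/1024,1335/512,167/64,21/8,11/4,3 } => 10673/4096

10673/4096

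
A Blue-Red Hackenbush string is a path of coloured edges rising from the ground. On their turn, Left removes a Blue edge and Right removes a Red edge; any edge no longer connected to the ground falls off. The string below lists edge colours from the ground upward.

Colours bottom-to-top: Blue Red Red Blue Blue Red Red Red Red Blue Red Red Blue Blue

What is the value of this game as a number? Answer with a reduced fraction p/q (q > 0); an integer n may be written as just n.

3111/8192

value_1 [B]  L=[0]  R=[—]  -> 1
value_2 [BR]  L=[0]  R=[1]  -> 1/2
value_3 [BRR]  L=[0]  R=[1/2, 1]  -> 1/4
value_4 [BRRB]  L=[0, 1/4]  R=[1/2, 1]  -> 3/8
value_5 [BRRBB]  L=[0, 1/4, 3/8]  R=[1/2, 1]  -> 7/16
value_6 [BRRBBR]  L=[0, 1/4, 3/8]  R=[7/16, 1/2, 1]  -> 13/32
value_7 [BRRBBRR]  L=[0, 1/4, 3/8]  R=[13/32, 7/16, 1/2, 1]  -> 25/64
value_8 [BRRBBRRR]  L=[0, 1/4, 3/8]  R=[25/64, 13/32, 7/16, 1/2, 1]  -> 49/128
value_9 [BRRBBRRRR]  L=[0, 1/4, 3/8]  R=[49/128, 25/64, 13/32, 7/16, 1/2, 1]  -> 97/256
value_10 [BRRBBRRRRB]  L=[0, 1/4, 3/8, 97/256]  R=[49/128, 25/64, 13/32, 7/16, 1/2, 1]  -> 195/512
value_11 [BRRBBRRRRBR]  L=[0, 1/4, 3/8, 97/256]  R=[195/512, 49/128, 25/64, 13/32, 7/16, 1/2, 1]  -> 389/1024
value_12 [BRRBBRRRRBRR]  L=[0, 1/4, 3/8, 97/256]  R=[389/1024, 195/512, 49/128, 25/64, 13/32, 7/16, 1/2, 1]  -> 777/2048
value_13 [BRRBBRRRRBRRB]  L=[0, 1/4, 3/8, 97/256, 777/2048]  R=[389/1024, 195/512, 49/128, 25/64, 13/32, 7/16, 1/2, 1]  -> 1555/4096
value_14 [BRRBBRRRRBRRBB]  L=[0, 1/4, 3/8, 97/256, 777/2048, 1555/4096]  R=[389/1024, 195/512, 49/128, 25/64, 13/32, 7/16, 1/2, 1]  -> 3111/8192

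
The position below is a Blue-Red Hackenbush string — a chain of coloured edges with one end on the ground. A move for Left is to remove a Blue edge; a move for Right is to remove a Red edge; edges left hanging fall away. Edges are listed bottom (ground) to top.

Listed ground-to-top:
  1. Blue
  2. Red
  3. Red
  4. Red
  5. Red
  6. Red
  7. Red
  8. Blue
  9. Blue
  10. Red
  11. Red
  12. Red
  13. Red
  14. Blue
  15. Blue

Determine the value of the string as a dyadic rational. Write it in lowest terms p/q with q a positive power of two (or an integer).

step 1: add Blue to get B; options L={ 0 } R={ none } gives 1
step 2: add Red to get BR; options L={ 0 } R={ 1 } gives 1/2
step 3: add Red to get BRR; options L={ 0 } R={ 1/2, 1 } gives 1/4
step 4: add Red to get BRRR; options L={ 0 } R={ 1/4, 1/2, 1 } gives 1/8
step 5: add Red to get BRRRR; options L={ 0 } R={ 1/8, 1/4, 1/2, 1 } gives 1/16
step 6: add Red to get BRRRRR; options L={ 0 } R={ 1/16, 1/8, 1/4, 1/2, 1 } gives 1/32
step 7: add Red to get BRRRRRR; options L={ 0 } R={ 1/32, 1/16, 1/8, 1/4, 1/2, 1 } gives 1/64
step 8: add Blue to get BRRRRRRB; options L={ 0, 1/64 } R={ 1/32, 1/16, 1/8, 1/4, 1/2, 1 } gives 3/128
step 9: add Blue to get BRRRRRRBB; options L={ 0, 1/64, 3/128 } R={ 1/32, 1/16, 1/8, 1/4, 1/2, 1 } gives 7/256
step 10: add Red to get BRRRRRRBBR; options L={ 0, 1/64, 3/128 } R={ 7/256, 1/32, 1/16, 1/8, 1/4, 1/2, 1 } gives 13/512
step 11: add Red to get BRRRRRRBBRR; options L={ 0, 1/64, 3/128 } R={ 13/512, 7/256, 1/32, 1/16, 1/8, 1/4, 1/2, 1 } gives 25/1024
step 12: add Red to get BRRRRRRBBRRR; options L={ 0, 1/64, 3/128 } R={ 25/1024, 13/512, 7/256, 1/32, 1/16, 1/8, 1/4, 1/2, 1 } gives 49/2048
step 13: add Red to get BRRRRRRBBRRRR; options L={ 0, 1/64, 3/128 } R={ 49/2048, 25/1024, 13/512, 7/256, 1/32, 1/16, 1/8, 1/4, 1/2, 1 } gives 97/4096
step 14: add Blue to get BRRRRRRBBRRRRB; options L={ 0, 1/64, 3/128, 97/4096 } R={ 49/2048, 25/1024, 13/512, 7/256, 1/32, 1/16, 1/8, 1/4, 1/2, 1 } gives 195/8192
step 15: add Blue to get BRRRRRRBBRRRRBB; options L={ 0, 1/64, 3/128, 97/4096, 195/8192 } R={ 49/2048, 25/1024, 13/512, 7/256, 1/32, 1/16, 1/8, 1/4, 1/2, 1 } gives 391/16384

391/16384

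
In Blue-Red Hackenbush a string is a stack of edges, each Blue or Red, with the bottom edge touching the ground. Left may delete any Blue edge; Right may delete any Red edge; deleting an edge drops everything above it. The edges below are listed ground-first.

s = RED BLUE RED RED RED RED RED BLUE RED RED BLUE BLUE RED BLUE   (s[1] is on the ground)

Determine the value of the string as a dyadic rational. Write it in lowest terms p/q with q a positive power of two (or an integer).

Build val(s[:k]) for k = 1..14, string s = RED BLUE RED RED RED RED RED BLUE RED RED BLUE BLUE RED BLUE.
val(R) = { (no moves) | 0 } => -1
val(RB) = { -1 | 0 } => -1/2
val(RBR) = { -1 | -1/2 0 } => -3/4
val(RBRR) = { -1 | -3/4 -1/2 0 } => -7/8
val(RBRRR) = { -1 | -7/8 -3/4 -1/2 0 } => -15/16
val(RBRRRR) = { -1 | -15/16 -7/8 -3/4 -1/2 0 } => -31/32
val(RBRRRRR) = { -1 | -31/32 -15/16 -7/8 -3/4 -1/2 0 } => -63/64
val(RBRRRRRB) = { -1 -63/64 | -31/32 -15/16 -7/8 -3/4 -1/2 0 } => -125/128
val(RBRRRRRBR) = { -1 -63/64 | -125/128 -31/32 -15/16 -7/8 -3/4 -1/2 0 } => -251/256
val(RBRRRRRBRR) = { -1 -63/64 | -251/256 -125/128 -31/32 -15/16 -7/8 -3/4 -1/2 0 } => -503/512
val(RBRRRRRBRRB) = { -1 -63/64 -503/512 | -251/256 -125/128 -31/32 -15/16 -7/8 -3/4 -1/2 0 } => -1005/1024
val(RBRRRRRBRRBB) = { -1 -63/64 -503/512 -1005/1024 | -251/256 -125/128 -31/32 -15/16 -7/8 -3/4 -1/2 0 } => -2009/2048
val(RBRRRRRBRRBBR) = { -1 -63/64 -503/512 -1005/1024 | -2009/2048 -251/256 -125/128 -31/32 -15/16 -7/8 -3/4 -1/2 0 } => -4019/4096
val(RBRRRRRBRRBBRB) = { -1 -63/64 -503/512 -1005/1024 -4019/4096 | -2009/2048 -251/256 -125/128 -31/32 -15/16 -7/8 -3/4 -1/2 0 } => -8037/8192

-8037/8192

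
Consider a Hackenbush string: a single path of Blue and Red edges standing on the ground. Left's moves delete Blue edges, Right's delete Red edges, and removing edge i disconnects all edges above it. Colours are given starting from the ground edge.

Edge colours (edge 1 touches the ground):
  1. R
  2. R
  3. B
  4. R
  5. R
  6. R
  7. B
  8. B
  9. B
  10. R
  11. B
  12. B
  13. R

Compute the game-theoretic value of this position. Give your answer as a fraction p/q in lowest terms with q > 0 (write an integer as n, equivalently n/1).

value(R) = { — | 0 } so -1
value(RR) = { — | -1 0 } so -2
value(RRB) = { -2 | -1 0 } so -3/2
value(RRBR) = { -2 | -3/2 -1 0 } so -7/4
value(RRBRR) = { -2 | -7/4 -3/2 -1 0 } so -15/8
value(RRBRRR) = { -2 | -15/8 -7/4 -3/2 -1 0 } so -31/16
value(RRBRRRB) = { -2 -31/16 | -15/8 -7/4 -3/2 -1 0 } so -61/32
value(RRBRRRBB) = { -2 -31/16 -61/32 | -15/8 -7/4 -3/2 -1 0 } so -121/64
value(RRBRRRBBB) = { -2 -31/16 -61/32 -121/64 | -15/8 -7/4 -3/2 -1 0 } so -241/128
value(RRBRRRBBBR) = { -2 -31/16 -61/32 -121/64 | -241/128 -15/8 -7/4 -3/2 -1 0 } so -483/256
value(RRBRRRBBBRB) = { -2 -31/16 -61/32 -121/64 -483/256 | -241/128 -15/8 -7/4 -3/2 -1 0 } so -965/512
value(RRBRRRBBBRBB) = { -2 -31/16 -61/32 -121/64 -483/256 -965/512 | -241/128 -15/8 -7/4 -3/2 -1 0 } so -1929/1024
value(RRBRRRBBBRBBR) = { -2 -31/16 -61/32 -121/64 -483/256 -965/512 | -1929/1024 -241/128 -15/8 -7/4 -3/2 -1 0 } so -3859/2048

-3859/2048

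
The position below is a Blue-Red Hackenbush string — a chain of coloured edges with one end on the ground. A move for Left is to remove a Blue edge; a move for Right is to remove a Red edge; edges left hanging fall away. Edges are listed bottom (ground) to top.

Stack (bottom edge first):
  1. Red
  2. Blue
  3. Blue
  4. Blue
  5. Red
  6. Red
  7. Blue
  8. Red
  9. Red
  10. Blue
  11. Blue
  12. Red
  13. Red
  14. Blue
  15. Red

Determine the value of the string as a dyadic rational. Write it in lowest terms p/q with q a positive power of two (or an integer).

-3483/16384

Build value(s[:k]) for k = 1..15, string s = Red Blue Blue Blue Red Red Blue Red Red Blue Blue Red Red Blue Red.
value_1 [R]  L=[∅]  R=[0]  -> -1
value_2 [RB]  L=[-1]  R=[0]  -> -1/2
value_3 [RBB]  L=[-1; -1/2]  R=[0]  -> -1/4
value_4 [RBBB]  L=[-1; -1/2; -1/4]  R=[0]  -> -1/8
value_5 [RBBBR]  L=[-1; -1/2; -1/4]  R=[-1/8; 0]  -> -3/16
value_6 [RBBBRR]  L=[-1; -1/2; -1/4]  R=[-3/16; -1/8; 0]  -> -7/32
value_7 [RBBBRRB]  L=[-1; -1/2; -1/4; -7/32]  R=[-3/16; -1/8; 0]  -> -13/64
value_8 [RBBBRRBR]  L=[-1; -1/2; -1/4; -7/32]  R=[-13/64; -3/16; -1/8; 0]  -> -27/128
value_9 [RBBBRRBRR]  L=[-1; -1/2; -1/4; -7/32]  R=[-27/128; -13/64; -3/16; -1/8; 0]  -> -55/256
value_10 [RBBBRRBRRB]  L=[-1; -1/2; -1/4; -7/32; -55/256]  R=[-27/128; -13/64; -3/16; -1/8; 0]  -> -109/512
value_11 [RBBBRRBRRBB]  L=[-1; -1/2; -1/4; -7/32; -55/256; -109/512]  R=[-27/128; -13/64; -3/16; -1/8; 0]  -> -217/1024
value_12 [RBBBRRBRRBBR]  L=[-1; -1/2; -1/4; -7/32; -55/256; -109/512]  R=[-217/1024; -27/128; -13/64; -3/16; -1/8; 0]  -> -435/2048
value_13 [RBBBRRBRRBBRR]  L=[-1; -1/2; -1/4; -7/32; -55/256; -109/512]  R=[-435/2048; -217/1024; -27/128; -13/64; -3/16; -1/8; 0]  -> -871/4096
value_14 [RBBBRRBRRBBRRB]  L=[-1; -1/2; -1/4; -7/32; -55/256; -109/512; -871/4096]  R=[-435/2048; -217/1024; -27/128; -13/64; -3/16; -1/8; 0]  -> -1741/8192
value_15 [RBBBRRBRRBBRRBR]  L=[-1; -1/2; -1/4; -7/32; -55/256; -109/512; -871/4096]  R=[-1741/8192; -435/2048; -217/1024; -27/128; -13/64; -3/16; -1/8; 0]  -> -3483/16384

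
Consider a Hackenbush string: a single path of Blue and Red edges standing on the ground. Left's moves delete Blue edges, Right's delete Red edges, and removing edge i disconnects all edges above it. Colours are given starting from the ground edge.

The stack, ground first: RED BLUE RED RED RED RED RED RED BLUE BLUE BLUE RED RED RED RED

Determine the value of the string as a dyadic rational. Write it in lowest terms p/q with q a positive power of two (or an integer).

-16159/16384

step 1: add RED to get R; options L={ — } R={ 0 } so -1
step 2: add BLUE to get RB; options L={ -1 } R={ 0 } so -1/2
step 3: add RED to get RBR; options L={ -1 } R={ -1/2; 0 } so -3/4
step 4: add RED to get RBRR; options L={ -1 } R={ -3/4; -1/2; 0 } so -7/8
step 5: add RED to get RBRRR; options L={ -1 } R={ -7/8; -3/4; -1/2; 0 } so -15/16
step 6: add RED to get RBRRRR; options L={ -1 } R={ -15/16; -7/8; -3/4; -1/2; 0 } so -31/32
step 7: add RED to get RBRRRRR; options L={ -1 } R={ -31/32; -15/16; -7/8; -3/4; -1/2; 0 } so -63/64
step 8: add RED to get RBRRRRRR; options L={ -1 } R={ -63/64; -31/32; -15/16; -7/8; -3/4; -1/2; 0 } so -127/128
step 9: add BLUE to get RBRRRRRRB; options L={ -1; -127/128 } R={ -63/64; -31/32; -15/16; -7/8; -3/4; -1/2; 0 } so -253/256
step 10: add BLUE to get RBRRRRRRBB; options L={ -1; -127/128; -253/256 } R={ -63/64; -31/32; -15/16; -7/8; -3/4; -1/2; 0 } so -505/512
step 11: add BLUE to get RBRRRRRRBBB; options L={ -1; -127/128; -253/256; -505/512 } R={ -63/64; -31/32; -15/16; -7/8; -3/4; -1/2; 0 } so -1009/1024
step 12: add RED to get RBRRRRRRBBBR; options L={ -1; -127/128; -253/256; -505/512 } R={ -1009/1024; -63/64; -31/32; -15/16; -7/8; -3/4; -1/2; 0 } so -2019/2048
step 13: add RED to get RBRRRRRRBBBRR; options L={ -1; -127/128; -253/256; -505/512 } R={ -2019/2048; -1009/1024; -63/64; -31/32; -15/16; -7/8; -3/4; -1/2; 0 } so -4039/4096
step 14: add RED to get RBRRRRRRBBBRRR; options L={ -1; -127/128; -253/256; -505/512 } R={ -4039/4096; -2019/2048; -1009/1024; -63/64; -31/32; -15/16; -7/8; -3/4; -1/2; 0 } so -8079/8192
step 15: add RED to get RBRRRRRRBBBRRRR; options L={ -1; -127/128; -253/256; -505/512 } R={ -8079/8192; -4039/4096; -2019/2048; -1009/1024; -63/64; -31/32; -15/16; -7/8; -3/4; -1/2; 0 } so -16159/16384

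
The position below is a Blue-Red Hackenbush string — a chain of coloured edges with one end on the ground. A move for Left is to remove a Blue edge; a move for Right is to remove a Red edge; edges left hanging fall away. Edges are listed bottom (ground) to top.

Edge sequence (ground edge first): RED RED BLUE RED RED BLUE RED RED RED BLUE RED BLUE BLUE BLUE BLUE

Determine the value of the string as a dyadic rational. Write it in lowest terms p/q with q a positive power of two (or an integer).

Prefix values for RED RED BLUE RED RED BLUE RED RED RED BLUE RED BLUE BLUE BLUE BLUE via {L|R} + simplicity:
1 of 15 · R · max L −∞ · min R 0 ⇒ -1
2 of 15 · RR · max L −∞ · min R -1 ⇒ -2
3 of 15 · RRB · max L -2 · min R -1 ⇒ -3/2
4 of 15 · RRBR · max L -2 · min R -3/2 ⇒ -7/4
5 of 15 · RRBRR · max L -2 · min R -7/4 ⇒ -15/8
6 of 15 · RRBRRB · max L -15/8 · min R -7/4 ⇒ -29/16
7 of 15 · RRBRRBR · max L -15/8 · min R -29/16 ⇒ -59/32
8 of 15 · RRBRRBRR · max L -15/8 · min R -59/32 ⇒ -119/64
9 of 15 · RRBRRBRRR · max L -15/8 · min R -119/64 ⇒ -239/128
10 of 15 · RRBRRBRRRB · max L -239/128 · min R -119/64 ⇒ -477/256
11 of 15 · RRBRRBRRRBR · max L -239/128 · min R -477/256 ⇒ -955/512
12 of 15 · RRBRRBRRRBRB · max L -955/512 · min R -477/256 ⇒ -1909/1024
13 of 15 · RRBRRBRRRBRBB · max L -1909/1024 · min R -477/256 ⇒ -3817/2048
14 of 15 · RRBRRBRRRBRBBB · max L -3817/2048 · min R -477/256 ⇒ -7633/4096
15 of 15 · RRBRRBRRRBRBBBB · max L -7633/4096 · min R -477/256 ⇒ -15265/8192

-15265/8192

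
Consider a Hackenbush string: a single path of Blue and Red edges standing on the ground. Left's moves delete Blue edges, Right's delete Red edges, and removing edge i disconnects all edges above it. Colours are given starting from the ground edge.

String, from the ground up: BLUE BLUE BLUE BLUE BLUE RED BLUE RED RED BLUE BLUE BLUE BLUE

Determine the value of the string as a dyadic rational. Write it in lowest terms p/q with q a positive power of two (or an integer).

1183/256

edge 1 of 13 (BLUE): { 0 | · } ⇒ 1
edge 2 of 13 (BLUE): { 0,1 | · } ⇒ 2
edge 3 of 13 (BLUE): { 0,1,2 | · } ⇒ 3
edge 4 of 13 (BLUE): { 0,1,2,3 | · } ⇒ 4
edge 5 of 13 (BLUE): { 0,1,2,3,4 | · } ⇒ 5
edge 6 of 13 (RED): { 0,1,2,3,4 | 5 } ⇒ 9/2
edge 7 of 13 (BLUE): { 0,1,2,3,4,9/2 | 5 } ⇒ 19/4
edge 8 of 13 (RED): { 0,1,2,3,4,9/2 | 19/4,5 } ⇒ 37/8
edge 9 of 13 (RED): { 0,1,2,3,4,9/2 | 37/8,19/4,5 } ⇒ 73/16
edge 10 of 13 (BLUE): { 0,1,2,3,4,9/2,73/16 | 37/8,19/4,5 } ⇒ 147/32
edge 11 of 13 (BLUE): { 0,1,2,3,4,9/2,73/16,147/32 | 37/8,19/4,5 } ⇒ 295/64
edge 12 of 13 (BLUE): { 0,1,2,3,4,9/2,73/16,147/32,295/64 | 37/8,19/4,5 } ⇒ 591/128
edge 13 of 13 (BLUE): { 0,1,2,3,4,9/2,73/16,147/32,295/64,591/128 | 37/8,19/4,5 } ⇒ 1183/256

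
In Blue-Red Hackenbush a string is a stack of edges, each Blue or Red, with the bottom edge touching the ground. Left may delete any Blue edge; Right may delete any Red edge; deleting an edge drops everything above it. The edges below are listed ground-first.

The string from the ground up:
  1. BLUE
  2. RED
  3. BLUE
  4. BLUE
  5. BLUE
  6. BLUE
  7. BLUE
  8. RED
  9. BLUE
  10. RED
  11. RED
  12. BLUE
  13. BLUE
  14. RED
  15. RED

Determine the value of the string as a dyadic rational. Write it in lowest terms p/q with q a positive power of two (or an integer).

Prefix values for BLUE RED BLUE BLUE BLUE BLUE BLUE RED BLUE RED RED BLUE BLUE RED RED via {L|R} + simplicity:
1 of 15 · B · max L 0 · min R +∞ → 1
2 of 15 · BR · max L 0 · min R 1 → 1/2
3 of 15 · BRB · max L 1/2 · min R 1 → 3/4
4 of 15 · BRBB · max L 3/4 · min R 1 → 7/8
5 of 15 · BRBBB · max L 7/8 · min R 1 → 15/16
6 of 15 · BRBBBB · max L 15/16 · min R 1 → 31/32
7 of 15 · BRBBBBB · max L 31/32 · min R 1 → 63/64
8 of 15 · BRBBBBBR · max L 31/32 · min R 63/64 → 125/128
9 of 15 · BRBBBBBRB · max L 125/128 · min R 63/64 → 251/256
10 of 15 · BRBBBBBRBR · max L 125/128 · min R 251/256 → 501/512
11 of 15 · BRBBBBBRBRR · max L 125/128 · min R 501/512 → 1001/1024
12 of 15 · BRBBBBBRBRRB · max L 1001/1024 · min R 501/512 → 2003/2048
13 of 15 · BRBBBBBRBRRBB · max L 2003/2048 · min R 501/512 → 4007/4096
14 of 15 · BRBBBBBRBRRBBR · max L 2003/2048 · min R 4007/4096 → 8013/8192
15 of 15 · BRBBBBBRBRRBBRR · max L 2003/2048 · min R 8013/8192 → 16025/16384

16025/16384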